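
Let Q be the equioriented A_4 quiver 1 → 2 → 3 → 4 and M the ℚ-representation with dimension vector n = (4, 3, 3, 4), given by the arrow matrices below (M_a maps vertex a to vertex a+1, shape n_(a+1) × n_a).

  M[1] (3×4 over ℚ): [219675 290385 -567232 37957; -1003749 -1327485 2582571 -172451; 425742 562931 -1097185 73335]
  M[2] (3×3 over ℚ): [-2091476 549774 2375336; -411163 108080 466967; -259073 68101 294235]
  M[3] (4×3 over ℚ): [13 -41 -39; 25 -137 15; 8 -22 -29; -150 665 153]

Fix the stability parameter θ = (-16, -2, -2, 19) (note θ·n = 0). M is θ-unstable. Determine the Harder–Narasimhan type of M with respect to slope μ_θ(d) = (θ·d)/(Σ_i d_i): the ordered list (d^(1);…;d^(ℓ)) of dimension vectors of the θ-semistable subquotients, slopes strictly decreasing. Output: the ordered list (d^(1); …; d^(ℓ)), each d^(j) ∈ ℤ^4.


Interval decomposition of M: I[1,1], I[1,2], I[1,4]^2, I[3,4], I[4,4].
HN type (ℓ=3): μ^(1)=19; μ^(2)=-2; μ^(3)=-16

((0, 0, 0, 4); (0, 3, 3, 0); (4, 0, 0, 0))


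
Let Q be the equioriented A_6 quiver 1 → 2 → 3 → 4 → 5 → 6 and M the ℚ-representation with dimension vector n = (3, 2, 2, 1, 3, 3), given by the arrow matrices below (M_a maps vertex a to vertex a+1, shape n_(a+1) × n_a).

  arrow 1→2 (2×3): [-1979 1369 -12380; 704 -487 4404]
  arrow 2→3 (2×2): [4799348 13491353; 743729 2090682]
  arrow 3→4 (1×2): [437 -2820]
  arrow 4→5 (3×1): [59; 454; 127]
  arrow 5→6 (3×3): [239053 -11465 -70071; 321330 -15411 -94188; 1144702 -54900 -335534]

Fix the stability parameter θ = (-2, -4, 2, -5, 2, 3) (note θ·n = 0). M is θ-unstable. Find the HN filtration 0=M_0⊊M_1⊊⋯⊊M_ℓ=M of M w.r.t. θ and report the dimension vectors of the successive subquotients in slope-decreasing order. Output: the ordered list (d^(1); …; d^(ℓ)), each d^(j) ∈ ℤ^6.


Interval decomposition of M: I[1,1], I[1,3], I[1,5], I[5,6]^2, I[6,6].
HN type (ℓ=5): μ^(1)=3; μ^(2)=2; μ^(3)=-3/2; μ^(4)=-2; μ^(5)=-3

((0, 0, 0, 0, 0, 3); (0, 0, 1, 0, 3, 0); (0, 0, 1, 1, 0, 0); (1, 0, 0, 0, 0, 0); (2, 2, 0, 0, 0, 0))


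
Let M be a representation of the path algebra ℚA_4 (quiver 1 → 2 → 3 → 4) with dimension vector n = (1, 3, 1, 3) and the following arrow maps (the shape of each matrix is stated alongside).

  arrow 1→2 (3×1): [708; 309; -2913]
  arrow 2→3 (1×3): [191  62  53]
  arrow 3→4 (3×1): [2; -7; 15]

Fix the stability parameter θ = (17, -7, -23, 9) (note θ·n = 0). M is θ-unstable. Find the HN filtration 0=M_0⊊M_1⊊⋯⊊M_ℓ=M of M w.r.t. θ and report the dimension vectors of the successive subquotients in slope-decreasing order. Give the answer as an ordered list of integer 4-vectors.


Barcode: M ≅ I[1,4], I[2,2]^2, I[4,4]^2. HN layers by μ_θ (3 steps, strictly decreasing):
  μ^(1)=9; μ^(2)=-13/3; μ^(3)=-7

((0, 0, 0, 3); (1, 1, 1, 0); (0, 2, 0, 0))


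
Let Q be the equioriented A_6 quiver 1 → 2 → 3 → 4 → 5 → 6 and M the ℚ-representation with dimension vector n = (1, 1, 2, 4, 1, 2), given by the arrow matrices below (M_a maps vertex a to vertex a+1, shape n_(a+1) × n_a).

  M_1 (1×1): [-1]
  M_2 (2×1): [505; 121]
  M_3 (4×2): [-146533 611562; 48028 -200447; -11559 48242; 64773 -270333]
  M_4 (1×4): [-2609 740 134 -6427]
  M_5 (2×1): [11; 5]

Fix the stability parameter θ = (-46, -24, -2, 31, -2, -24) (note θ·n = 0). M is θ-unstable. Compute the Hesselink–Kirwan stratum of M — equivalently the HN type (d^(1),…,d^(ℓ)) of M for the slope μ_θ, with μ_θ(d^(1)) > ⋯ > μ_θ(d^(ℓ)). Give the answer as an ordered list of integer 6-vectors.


Via rank(M_{q-1}∘⋯∘M_p): M ≅ I[1,6], I[3,4], I[4,4]^2, I[6,6].
μ_θ-semistable layers: μ^(1)=31; μ^(2)=5/3; μ^(3)=-2; μ^(4)=-24; μ^(5)=-46

((0, 0, 0, 3, 0, 0); (0, 0, 0, 1, 1, 1); (0, 0, 2, 0, 0, 0); (0, 1, 0, 0, 0, 1); (1, 0, 0, 0, 0, 0))


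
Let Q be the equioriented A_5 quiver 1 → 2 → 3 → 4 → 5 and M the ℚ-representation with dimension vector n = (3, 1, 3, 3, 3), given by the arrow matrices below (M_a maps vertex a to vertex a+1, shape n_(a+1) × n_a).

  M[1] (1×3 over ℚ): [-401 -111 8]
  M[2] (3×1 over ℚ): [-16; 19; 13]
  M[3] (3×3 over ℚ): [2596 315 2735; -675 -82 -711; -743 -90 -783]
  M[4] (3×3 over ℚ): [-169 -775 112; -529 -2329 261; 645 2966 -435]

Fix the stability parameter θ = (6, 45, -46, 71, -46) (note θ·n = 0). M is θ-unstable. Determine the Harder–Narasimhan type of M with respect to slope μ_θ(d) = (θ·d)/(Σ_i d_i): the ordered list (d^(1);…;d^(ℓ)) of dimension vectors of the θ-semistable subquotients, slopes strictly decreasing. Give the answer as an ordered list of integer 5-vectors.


Via rank(M_{q-1}∘⋯∘M_p): M ≅ I[1,1]^2, I[1,5], I[3,5]^2.
μ_θ-semistable layers: μ^(1)=25/2; μ^(2)=6; μ^(3)=5/3; μ^(4)=-46

((0, 0, 0, 3, 3); (2, 0, 0, 0, 0); (1, 1, 1, 0, 0); (0, 0, 2, 0, 0))


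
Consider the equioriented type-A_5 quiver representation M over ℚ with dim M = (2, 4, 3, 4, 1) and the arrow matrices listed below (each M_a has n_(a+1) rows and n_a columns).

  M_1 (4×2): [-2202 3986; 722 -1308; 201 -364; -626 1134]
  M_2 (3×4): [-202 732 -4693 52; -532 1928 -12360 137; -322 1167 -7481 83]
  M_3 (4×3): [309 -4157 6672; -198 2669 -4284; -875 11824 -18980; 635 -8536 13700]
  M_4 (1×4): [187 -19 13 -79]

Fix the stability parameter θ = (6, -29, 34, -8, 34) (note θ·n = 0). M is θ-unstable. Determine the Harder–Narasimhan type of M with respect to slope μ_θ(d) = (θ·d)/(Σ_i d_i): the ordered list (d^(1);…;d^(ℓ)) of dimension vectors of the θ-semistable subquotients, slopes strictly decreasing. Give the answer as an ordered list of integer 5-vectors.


Barcode: M ≅ I[1,4], I[1,5], I[2,2], I[2,3], I[4,4]^2. HN layers by μ_θ (5 steps, strictly decreasing):
  μ^(1)=34; μ^(2)=13; μ^(3)=-8; μ^(4)=-23/2; μ^(5)=-29

((0, 0, 1, 0, 1); (0, 0, 2, 2, 0); (0, 0, 0, 2, 0); (2, 2, 0, 0, 0); (0, 2, 0, 0, 0))


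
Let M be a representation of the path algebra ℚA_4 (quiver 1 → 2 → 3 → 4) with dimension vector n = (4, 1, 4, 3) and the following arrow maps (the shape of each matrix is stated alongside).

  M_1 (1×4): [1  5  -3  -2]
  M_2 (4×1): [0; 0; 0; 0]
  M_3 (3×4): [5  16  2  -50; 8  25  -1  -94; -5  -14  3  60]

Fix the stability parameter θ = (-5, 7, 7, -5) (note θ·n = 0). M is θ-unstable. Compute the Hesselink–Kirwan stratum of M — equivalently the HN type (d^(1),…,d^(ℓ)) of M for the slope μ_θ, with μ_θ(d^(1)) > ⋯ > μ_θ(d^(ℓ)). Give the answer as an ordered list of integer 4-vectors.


Via rank(M_{q-1}∘⋯∘M_p): M ≅ I[1,1]^3, I[1,2], I[3,3], I[3,4]^3.
μ_θ-semistable layers: μ^(1)=7; μ^(2)=1; μ^(3)=-5

((0, 1, 1, 0); (0, 0, 3, 3); (4, 0, 0, 0))


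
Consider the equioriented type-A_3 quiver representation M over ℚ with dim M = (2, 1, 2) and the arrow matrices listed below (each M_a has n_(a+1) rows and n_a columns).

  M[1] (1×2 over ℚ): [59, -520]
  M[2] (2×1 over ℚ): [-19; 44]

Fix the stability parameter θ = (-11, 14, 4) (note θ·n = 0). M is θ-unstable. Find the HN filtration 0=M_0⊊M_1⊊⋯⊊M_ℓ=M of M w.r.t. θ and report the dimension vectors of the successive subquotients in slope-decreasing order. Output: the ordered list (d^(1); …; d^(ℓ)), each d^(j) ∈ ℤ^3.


Interval decomposition of M: I[1,1], I[1,3], I[3,3].
HN type (ℓ=3): μ^(1)=9; μ^(2)=4; μ^(3)=-11

((0, 1, 1); (0, 0, 1); (2, 0, 0))


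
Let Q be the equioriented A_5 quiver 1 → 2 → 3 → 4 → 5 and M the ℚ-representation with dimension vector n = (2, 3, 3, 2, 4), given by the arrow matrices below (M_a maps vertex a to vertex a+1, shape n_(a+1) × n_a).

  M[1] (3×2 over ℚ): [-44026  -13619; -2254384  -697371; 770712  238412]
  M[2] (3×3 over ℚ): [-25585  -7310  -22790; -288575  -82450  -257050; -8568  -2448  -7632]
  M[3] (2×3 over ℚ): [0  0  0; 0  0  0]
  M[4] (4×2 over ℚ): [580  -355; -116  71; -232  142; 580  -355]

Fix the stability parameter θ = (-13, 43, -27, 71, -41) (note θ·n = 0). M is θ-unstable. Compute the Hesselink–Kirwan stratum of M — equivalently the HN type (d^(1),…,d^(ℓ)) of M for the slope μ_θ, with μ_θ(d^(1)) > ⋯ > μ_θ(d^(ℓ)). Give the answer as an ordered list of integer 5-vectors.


Barcode: M ≅ I[1,2], I[1,3], I[2,2], I[3,3]^2, I[4,4], I[4,5], I[5,5]^3. HN layers by μ_θ (7 steps, strictly decreasing):
  μ^(1)=71; μ^(2)=43; μ^(3)=15; μ^(4)=8; μ^(5)=-13; μ^(6)=-27; μ^(7)=-41

((0, 0, 0, 1, 0); (0, 2, 0, 0, 0); (0, 0, 0, 1, 1); (0, 1, 1, 0, 0); (2, 0, 0, 0, 0); (0, 0, 2, 0, 0); (0, 0, 0, 0, 3))


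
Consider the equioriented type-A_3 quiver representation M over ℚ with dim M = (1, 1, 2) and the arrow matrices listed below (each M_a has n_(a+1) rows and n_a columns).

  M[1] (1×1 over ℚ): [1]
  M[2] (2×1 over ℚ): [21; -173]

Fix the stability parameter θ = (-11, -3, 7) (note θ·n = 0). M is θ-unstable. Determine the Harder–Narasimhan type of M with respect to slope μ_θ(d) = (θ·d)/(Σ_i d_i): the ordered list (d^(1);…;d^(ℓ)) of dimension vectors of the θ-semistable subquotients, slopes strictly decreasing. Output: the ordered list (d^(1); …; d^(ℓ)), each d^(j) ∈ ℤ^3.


Barcode: M ≅ I[1,3], I[3,3]. HN layers by μ_θ (3 steps, strictly decreasing):
  μ^(1)=7; μ^(2)=-3; μ^(3)=-11

((0, 0, 2); (0, 1, 0); (1, 0, 0))


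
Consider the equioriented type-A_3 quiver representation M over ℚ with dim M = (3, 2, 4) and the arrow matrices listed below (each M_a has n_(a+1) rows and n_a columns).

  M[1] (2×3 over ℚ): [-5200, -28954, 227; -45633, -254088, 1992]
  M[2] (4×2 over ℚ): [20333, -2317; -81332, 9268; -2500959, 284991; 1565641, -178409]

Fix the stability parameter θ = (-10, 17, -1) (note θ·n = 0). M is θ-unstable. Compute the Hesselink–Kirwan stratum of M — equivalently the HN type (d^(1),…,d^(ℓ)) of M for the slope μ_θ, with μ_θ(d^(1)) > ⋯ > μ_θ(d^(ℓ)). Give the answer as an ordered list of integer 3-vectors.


Interval decomposition of M: I[1,1], I[1,2], I[1,3], I[3,3]^3.
HN type (ℓ=4): μ^(1)=17; μ^(2)=8; μ^(3)=-1; μ^(4)=-10

((0, 1, 0); (0, 1, 1); (0, 0, 3); (3, 0, 0))


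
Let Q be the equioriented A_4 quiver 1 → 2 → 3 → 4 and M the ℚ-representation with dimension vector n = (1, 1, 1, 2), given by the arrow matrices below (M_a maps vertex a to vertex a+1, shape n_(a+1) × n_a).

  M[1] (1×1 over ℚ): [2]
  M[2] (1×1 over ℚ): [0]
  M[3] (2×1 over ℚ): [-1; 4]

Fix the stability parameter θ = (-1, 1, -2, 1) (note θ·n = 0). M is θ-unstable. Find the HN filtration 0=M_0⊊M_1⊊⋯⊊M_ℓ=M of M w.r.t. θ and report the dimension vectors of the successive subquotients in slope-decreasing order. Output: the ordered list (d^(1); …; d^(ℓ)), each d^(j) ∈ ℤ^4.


Barcode: M ≅ I[1,2], I[3,4], I[4,4]. HN layers by μ_θ (3 steps, strictly decreasing):
  μ^(1)=1; μ^(2)=-1; μ^(3)=-2

((0, 1, 0, 2); (1, 0, 0, 0); (0, 0, 1, 0))


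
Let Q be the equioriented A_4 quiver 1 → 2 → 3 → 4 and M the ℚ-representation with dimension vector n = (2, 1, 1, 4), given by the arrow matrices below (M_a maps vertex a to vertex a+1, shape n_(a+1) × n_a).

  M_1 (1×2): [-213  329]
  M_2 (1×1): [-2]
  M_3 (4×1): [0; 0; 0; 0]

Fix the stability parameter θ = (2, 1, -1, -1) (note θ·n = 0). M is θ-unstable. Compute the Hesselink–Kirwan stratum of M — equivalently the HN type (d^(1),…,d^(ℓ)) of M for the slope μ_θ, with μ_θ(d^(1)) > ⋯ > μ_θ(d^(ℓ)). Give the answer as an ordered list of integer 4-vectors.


Barcode: M ≅ I[1,1], I[1,3], I[4,4]^4. HN layers by μ_θ (3 steps, strictly decreasing):
  μ^(1)=2; μ^(2)=2/3; μ^(3)=-1

((1, 0, 0, 0); (1, 1, 1, 0); (0, 0, 0, 4))


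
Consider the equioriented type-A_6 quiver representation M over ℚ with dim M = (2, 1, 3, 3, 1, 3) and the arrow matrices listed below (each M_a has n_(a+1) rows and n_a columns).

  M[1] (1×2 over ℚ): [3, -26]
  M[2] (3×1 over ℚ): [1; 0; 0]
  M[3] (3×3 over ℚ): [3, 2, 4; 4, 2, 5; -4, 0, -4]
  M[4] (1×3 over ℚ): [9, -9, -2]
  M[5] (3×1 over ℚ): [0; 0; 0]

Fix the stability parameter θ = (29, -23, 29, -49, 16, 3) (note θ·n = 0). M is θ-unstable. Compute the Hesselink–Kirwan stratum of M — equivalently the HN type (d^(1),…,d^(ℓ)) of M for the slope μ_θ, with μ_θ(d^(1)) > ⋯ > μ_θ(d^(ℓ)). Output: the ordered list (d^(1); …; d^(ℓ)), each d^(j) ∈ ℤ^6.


Barcode: M ≅ I[1,1], I[1,5], I[3,3], I[3,4], I[4,4], I[6,6]^3. HN layers by μ_θ (6 steps, strictly decreasing):
  μ^(1)=29; μ^(2)=16; μ^(3)=3; μ^(4)=-7/2; μ^(5)=-10; μ^(6)=-49

((1, 0, 1, 0, 0, 0); (0, 0, 0, 0, 1, 0); (0, 0, 0, 0, 0, 3); (1, 1, 1, 1, 0, 0); (0, 0, 1, 1, 0, 0); (0, 0, 0, 1, 0, 0))


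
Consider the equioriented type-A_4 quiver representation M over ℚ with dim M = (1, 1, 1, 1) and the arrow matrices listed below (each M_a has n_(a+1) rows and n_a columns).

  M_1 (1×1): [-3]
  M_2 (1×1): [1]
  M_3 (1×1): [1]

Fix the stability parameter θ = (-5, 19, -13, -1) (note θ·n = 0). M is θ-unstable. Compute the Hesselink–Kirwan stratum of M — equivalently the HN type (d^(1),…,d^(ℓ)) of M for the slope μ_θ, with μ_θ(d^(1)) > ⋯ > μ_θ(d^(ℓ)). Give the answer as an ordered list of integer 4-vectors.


Barcode: M ≅ I[1,4]. HN layers by μ_θ (2 steps, strictly decreasing):
  μ^(1)=5/3; μ^(2)=-5

((0, 1, 1, 1); (1, 0, 0, 0))


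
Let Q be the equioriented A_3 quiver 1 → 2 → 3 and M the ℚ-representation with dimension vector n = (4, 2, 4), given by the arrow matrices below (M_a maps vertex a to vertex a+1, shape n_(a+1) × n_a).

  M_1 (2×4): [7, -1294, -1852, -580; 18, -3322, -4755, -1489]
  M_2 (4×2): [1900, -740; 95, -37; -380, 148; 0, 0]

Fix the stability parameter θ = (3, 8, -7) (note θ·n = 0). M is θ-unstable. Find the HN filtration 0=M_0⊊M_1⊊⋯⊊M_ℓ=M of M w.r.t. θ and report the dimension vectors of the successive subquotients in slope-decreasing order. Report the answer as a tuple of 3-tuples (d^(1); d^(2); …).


Barcode: M ≅ I[1,1]^2, I[1,2], I[1,3], I[3,3]^3. HN layers by μ_θ (4 steps, strictly decreasing):
  μ^(1)=8; μ^(2)=3; μ^(3)=4/3; μ^(4)=-7

((0, 1, 0); (3, 0, 0); (1, 1, 1); (0, 0, 3))


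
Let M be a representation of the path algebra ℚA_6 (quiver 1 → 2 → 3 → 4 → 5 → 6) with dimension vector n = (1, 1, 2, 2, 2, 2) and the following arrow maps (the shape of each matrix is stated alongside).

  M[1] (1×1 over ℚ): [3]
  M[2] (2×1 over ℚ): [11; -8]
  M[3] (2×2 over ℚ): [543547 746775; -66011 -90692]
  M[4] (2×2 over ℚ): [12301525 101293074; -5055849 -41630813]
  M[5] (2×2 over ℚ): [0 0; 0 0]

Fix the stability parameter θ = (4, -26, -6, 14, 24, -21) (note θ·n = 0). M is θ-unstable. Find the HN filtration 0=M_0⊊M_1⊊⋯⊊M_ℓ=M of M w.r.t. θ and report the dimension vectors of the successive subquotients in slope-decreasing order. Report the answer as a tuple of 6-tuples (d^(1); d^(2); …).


Barcode: M ≅ I[1,5], I[3,5], I[6,6]^2. HN layers by μ_θ (5 steps, strictly decreasing):
  μ^(1)=24; μ^(2)=14; μ^(3)=-6; μ^(4)=-11; μ^(5)=-21

((0, 0, 0, 0, 2, 0); (0, 0, 0, 2, 0, 0); (0, 0, 2, 0, 0, 0); (1, 1, 0, 0, 0, 0); (0, 0, 0, 0, 0, 2))


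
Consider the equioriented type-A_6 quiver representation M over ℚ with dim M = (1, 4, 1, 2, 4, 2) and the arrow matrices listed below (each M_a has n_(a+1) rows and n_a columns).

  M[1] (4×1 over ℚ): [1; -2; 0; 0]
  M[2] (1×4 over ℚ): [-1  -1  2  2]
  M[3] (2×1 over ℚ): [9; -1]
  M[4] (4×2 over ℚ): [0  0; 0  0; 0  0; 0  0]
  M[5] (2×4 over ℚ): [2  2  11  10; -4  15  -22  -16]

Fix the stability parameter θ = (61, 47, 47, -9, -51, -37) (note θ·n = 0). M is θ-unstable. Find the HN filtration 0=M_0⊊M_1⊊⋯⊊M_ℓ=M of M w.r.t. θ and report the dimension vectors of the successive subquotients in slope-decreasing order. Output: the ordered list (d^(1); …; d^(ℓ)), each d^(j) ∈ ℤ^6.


Interval decomposition of M: I[1,4], I[2,2]^3, I[4,4], I[5,5]^2, I[5,6]^2.
HN type (ℓ=5): μ^(1)=47; μ^(2)=73/2; μ^(3)=-9; μ^(4)=-37; μ^(5)=-51

((0, 3, 0, 0, 0, 0); (1, 1, 1, 1, 0, 0); (0, 0, 0, 1, 0, 0); (0, 0, 0, 0, 0, 2); (0, 0, 0, 0, 4, 0))


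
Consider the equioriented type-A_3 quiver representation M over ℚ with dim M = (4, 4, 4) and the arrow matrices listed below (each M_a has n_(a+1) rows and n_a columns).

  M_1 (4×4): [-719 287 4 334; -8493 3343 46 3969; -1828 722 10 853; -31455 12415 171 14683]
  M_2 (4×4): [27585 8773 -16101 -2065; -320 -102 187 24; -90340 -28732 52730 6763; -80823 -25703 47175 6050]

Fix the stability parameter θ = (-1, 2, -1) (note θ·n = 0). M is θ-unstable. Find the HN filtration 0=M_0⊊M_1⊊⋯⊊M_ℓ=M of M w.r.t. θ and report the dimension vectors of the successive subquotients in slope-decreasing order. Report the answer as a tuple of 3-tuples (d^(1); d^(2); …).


Barcode: M ≅ I[1,1], I[1,2], I[1,3]^2, I[2,3], I[3,3]. HN layers by μ_θ (3 steps, strictly decreasing):
  μ^(1)=2; μ^(2)=1/2; μ^(3)=-1

((0, 1, 0); (0, 3, 3); (4, 0, 1))


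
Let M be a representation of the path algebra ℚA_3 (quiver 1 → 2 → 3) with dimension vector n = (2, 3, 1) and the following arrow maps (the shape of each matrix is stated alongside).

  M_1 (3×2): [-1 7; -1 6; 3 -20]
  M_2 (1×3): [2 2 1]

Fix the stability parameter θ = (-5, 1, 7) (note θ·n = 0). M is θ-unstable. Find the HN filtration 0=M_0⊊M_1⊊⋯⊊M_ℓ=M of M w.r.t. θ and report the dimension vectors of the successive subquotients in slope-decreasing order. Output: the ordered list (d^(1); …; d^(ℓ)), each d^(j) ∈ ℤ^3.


Via rank(M_{q-1}∘⋯∘M_p): M ≅ I[1,2], I[1,3], I[2,2].
μ_θ-semistable layers: μ^(1)=7; μ^(2)=1; μ^(3)=-5

((0, 0, 1); (0, 3, 0); (2, 0, 0))


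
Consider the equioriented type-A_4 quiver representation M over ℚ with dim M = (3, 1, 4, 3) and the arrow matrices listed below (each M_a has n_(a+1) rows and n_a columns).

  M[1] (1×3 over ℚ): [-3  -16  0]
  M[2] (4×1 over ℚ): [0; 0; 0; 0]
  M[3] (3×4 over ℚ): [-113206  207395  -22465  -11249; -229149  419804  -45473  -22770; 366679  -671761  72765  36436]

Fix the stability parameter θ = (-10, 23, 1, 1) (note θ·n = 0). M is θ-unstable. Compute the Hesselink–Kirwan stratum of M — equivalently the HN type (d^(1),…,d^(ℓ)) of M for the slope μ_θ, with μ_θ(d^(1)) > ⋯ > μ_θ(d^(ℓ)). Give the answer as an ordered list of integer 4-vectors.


Interval decomposition of M: I[1,1]^2, I[1,2], I[3,3], I[3,4]^3.
HN type (ℓ=3): μ^(1)=23; μ^(2)=1; μ^(3)=-10

((0, 1, 0, 0); (0, 0, 4, 3); (3, 0, 0, 0))


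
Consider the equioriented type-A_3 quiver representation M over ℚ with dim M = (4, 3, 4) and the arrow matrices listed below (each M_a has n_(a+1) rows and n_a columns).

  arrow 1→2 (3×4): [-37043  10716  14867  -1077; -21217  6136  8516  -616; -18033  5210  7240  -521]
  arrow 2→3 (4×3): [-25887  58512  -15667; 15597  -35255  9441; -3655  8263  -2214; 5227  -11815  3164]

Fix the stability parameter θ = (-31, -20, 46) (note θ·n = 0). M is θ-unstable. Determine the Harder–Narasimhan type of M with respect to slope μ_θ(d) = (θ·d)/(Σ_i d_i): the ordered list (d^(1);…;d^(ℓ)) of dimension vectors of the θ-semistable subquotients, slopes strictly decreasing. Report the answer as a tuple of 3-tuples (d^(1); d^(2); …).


Via rank(M_{q-1}∘⋯∘M_p): M ≅ I[1,1], I[1,3]^3, I[3,3].
μ_θ-semistable layers: μ^(1)=46; μ^(2)=-20; μ^(3)=-31

((0, 0, 4); (0, 3, 0); (4, 0, 0))


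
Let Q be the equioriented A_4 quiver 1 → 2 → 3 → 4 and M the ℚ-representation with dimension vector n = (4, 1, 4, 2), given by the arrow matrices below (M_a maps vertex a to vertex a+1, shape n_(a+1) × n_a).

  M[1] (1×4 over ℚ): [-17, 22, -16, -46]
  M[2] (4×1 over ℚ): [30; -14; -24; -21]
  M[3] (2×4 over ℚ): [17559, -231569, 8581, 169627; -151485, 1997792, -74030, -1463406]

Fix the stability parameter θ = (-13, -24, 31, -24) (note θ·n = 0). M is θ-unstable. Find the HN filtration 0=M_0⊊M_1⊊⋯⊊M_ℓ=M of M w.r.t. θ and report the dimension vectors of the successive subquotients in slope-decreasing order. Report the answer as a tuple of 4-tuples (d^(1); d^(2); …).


Via rank(M_{q-1}∘⋯∘M_p): M ≅ I[1,1]^3, I[1,4], I[3,3]^2, I[3,4].
μ_θ-semistable layers: μ^(1)=31; μ^(2)=7/2; μ^(3)=-13; μ^(4)=-37/2

((0, 0, 2, 0); (0, 0, 2, 2); (3, 0, 0, 0); (1, 1, 0, 0))


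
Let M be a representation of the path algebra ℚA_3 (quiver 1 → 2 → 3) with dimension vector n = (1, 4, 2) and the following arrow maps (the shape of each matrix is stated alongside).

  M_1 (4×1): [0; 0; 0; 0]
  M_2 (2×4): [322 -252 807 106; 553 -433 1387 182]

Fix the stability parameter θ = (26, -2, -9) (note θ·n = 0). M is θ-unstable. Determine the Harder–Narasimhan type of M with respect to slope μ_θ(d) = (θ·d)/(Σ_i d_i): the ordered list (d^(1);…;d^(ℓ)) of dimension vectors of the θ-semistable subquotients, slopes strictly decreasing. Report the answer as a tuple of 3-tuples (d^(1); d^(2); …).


Barcode: M ≅ I[1,1], I[2,2]^2, I[2,3]^2. HN layers by μ_θ (3 steps, strictly decreasing):
  μ^(1)=26; μ^(2)=-2; μ^(3)=-11/2

((1, 0, 0); (0, 2, 0); (0, 2, 2))


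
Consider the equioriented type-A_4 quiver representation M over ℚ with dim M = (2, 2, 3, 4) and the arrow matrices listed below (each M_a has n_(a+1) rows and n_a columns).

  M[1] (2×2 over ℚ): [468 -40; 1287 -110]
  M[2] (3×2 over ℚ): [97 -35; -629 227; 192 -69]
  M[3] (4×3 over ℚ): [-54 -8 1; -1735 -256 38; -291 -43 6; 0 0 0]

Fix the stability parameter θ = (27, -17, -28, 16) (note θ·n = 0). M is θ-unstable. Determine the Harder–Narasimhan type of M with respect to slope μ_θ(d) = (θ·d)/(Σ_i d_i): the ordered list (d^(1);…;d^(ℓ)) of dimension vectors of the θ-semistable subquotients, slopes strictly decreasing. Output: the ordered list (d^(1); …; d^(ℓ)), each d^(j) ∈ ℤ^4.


Via rank(M_{q-1}∘⋯∘M_p): M ≅ I[1,1], I[1,4], I[2,4], I[3,4], I[4,4].
μ_θ-semistable layers: μ^(1)=27; μ^(2)=16; μ^(3)=-6; μ^(4)=-45/2; μ^(5)=-28

((1, 0, 0, 0); (0, 0, 0, 4); (1, 1, 1, 0); (0, 1, 1, 0); (0, 0, 1, 0))


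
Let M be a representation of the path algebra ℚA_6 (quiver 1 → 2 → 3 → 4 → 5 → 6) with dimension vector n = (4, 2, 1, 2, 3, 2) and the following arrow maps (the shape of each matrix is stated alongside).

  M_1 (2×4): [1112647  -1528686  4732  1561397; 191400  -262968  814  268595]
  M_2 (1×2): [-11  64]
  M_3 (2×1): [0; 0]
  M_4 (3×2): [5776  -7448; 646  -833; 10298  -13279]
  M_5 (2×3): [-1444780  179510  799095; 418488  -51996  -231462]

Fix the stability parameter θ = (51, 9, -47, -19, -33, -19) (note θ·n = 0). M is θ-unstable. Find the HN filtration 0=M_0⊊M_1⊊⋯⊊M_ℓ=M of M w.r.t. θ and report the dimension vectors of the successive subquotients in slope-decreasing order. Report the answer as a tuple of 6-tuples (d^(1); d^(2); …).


Via rank(M_{q-1}∘⋯∘M_p): M ≅ I[1,1]^2, I[1,2], I[1,3], I[4,4], I[4,6], I[5,5]^2, I[6,6].
μ_θ-semistable layers: μ^(1)=51; μ^(2)=30; μ^(3)=13/3; μ^(4)=-19; μ^(5)=-26; μ^(6)=-33

((2, 0, 0, 0, 0, 0); (1, 1, 0, 0, 0, 0); (1, 1, 1, 0, 0, 0); (0, 0, 0, 1, 0, 2); (0, 0, 0, 1, 1, 0); (0, 0, 0, 0, 2, 0))


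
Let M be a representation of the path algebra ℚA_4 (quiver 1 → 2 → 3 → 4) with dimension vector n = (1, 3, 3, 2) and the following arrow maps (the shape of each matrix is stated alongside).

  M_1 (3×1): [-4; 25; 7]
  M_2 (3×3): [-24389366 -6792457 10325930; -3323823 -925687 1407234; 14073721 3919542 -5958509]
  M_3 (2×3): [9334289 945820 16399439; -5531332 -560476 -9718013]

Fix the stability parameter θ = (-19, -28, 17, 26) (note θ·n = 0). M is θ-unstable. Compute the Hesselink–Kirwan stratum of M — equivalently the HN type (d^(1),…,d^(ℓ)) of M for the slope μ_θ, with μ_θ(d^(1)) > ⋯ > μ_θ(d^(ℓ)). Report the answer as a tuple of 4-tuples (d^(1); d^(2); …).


Via rank(M_{q-1}∘⋯∘M_p): M ≅ I[1,4], I[2,3], I[2,4].
μ_θ-semistable layers: μ^(1)=26; μ^(2)=17; μ^(3)=-47/2; μ^(4)=-28

((0, 0, 0, 2); (0, 0, 3, 0); (1, 1, 0, 0); (0, 2, 0, 0))


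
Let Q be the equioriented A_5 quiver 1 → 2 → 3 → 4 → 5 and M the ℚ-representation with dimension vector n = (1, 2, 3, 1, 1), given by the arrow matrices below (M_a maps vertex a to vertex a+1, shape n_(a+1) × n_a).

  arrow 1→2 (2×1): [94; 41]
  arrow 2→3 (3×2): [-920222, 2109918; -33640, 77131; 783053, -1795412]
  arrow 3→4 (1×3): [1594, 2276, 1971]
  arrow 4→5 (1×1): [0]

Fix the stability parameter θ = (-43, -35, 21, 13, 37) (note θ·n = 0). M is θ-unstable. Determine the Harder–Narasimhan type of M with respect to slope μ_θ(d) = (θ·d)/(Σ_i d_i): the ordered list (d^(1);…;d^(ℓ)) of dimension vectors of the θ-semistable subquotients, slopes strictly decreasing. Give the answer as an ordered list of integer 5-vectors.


Via rank(M_{q-1}∘⋯∘M_p): M ≅ I[1,4], I[2,3], I[3,3], I[5,5].
μ_θ-semistable layers: μ^(1)=37; μ^(2)=21; μ^(3)=17; μ^(4)=-35; μ^(5)=-43

((0, 0, 0, 0, 1); (0, 0, 2, 0, 0); (0, 0, 1, 1, 0); (0, 2, 0, 0, 0); (1, 0, 0, 0, 0))


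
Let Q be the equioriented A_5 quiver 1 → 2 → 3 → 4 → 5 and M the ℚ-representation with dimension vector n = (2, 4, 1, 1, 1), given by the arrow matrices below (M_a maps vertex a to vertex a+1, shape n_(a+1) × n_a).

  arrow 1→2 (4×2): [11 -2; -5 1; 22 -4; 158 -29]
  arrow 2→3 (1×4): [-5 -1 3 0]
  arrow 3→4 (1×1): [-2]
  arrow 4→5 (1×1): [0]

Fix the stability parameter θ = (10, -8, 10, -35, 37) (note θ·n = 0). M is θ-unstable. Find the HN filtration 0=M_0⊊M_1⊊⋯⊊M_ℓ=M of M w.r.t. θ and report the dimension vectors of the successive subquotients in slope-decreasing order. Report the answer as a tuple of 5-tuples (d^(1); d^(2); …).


Interval decomposition of M: I[1,2], I[1,4], I[2,2]^2, I[5,5].
HN type (ℓ=4): μ^(1)=37; μ^(2)=1; μ^(3)=-23/4; μ^(4)=-8

((0, 0, 0, 0, 1); (1, 1, 0, 0, 0); (1, 1, 1, 1, 0); (0, 2, 0, 0, 0))


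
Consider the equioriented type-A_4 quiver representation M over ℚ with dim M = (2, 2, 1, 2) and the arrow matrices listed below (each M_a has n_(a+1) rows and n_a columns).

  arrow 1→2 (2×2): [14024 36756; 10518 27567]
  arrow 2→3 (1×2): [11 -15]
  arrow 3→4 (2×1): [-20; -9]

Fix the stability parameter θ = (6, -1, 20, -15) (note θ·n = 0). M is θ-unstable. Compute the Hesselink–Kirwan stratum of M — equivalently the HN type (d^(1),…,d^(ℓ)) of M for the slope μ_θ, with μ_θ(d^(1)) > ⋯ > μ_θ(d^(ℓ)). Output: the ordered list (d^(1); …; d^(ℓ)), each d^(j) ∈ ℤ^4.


Via rank(M_{q-1}∘⋯∘M_p): M ≅ I[1,1], I[1,4], I[2,2], I[4,4].
μ_θ-semistable layers: μ^(1)=6; μ^(2)=5/2; μ^(3)=-1; μ^(4)=-15

((1, 0, 0, 0); (1, 1, 1, 1); (0, 1, 0, 0); (0, 0, 0, 1))


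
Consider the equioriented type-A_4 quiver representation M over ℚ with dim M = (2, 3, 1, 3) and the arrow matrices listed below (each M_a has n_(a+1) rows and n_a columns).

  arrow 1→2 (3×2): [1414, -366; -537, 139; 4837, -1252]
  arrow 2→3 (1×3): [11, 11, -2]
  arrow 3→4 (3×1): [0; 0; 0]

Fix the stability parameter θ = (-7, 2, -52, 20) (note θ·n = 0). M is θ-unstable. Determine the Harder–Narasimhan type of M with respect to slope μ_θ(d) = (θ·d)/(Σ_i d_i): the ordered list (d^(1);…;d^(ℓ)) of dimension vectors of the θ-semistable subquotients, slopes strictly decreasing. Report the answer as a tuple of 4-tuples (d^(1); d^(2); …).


Barcode: M ≅ I[1,2], I[1,3], I[2,2], I[4,4]^3. HN layers by μ_θ (4 steps, strictly decreasing):
  μ^(1)=20; μ^(2)=2; μ^(3)=-7; μ^(4)=-19

((0, 0, 0, 3); (0, 2, 0, 0); (1, 0, 0, 0); (1, 1, 1, 0))


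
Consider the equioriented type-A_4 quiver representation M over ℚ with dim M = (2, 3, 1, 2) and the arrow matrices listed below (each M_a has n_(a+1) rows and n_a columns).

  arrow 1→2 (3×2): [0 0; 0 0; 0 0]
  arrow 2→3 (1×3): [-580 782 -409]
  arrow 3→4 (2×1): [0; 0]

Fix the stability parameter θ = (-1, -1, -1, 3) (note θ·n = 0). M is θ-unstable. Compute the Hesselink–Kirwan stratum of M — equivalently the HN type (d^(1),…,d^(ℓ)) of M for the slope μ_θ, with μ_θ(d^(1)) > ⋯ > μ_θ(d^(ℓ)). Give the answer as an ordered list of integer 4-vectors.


Interval decomposition of M: I[1,1]^2, I[2,2]^2, I[2,3], I[4,4]^2.
HN type (ℓ=2): μ^(1)=3; μ^(2)=-1

((0, 0, 0, 2); (2, 3, 1, 0))


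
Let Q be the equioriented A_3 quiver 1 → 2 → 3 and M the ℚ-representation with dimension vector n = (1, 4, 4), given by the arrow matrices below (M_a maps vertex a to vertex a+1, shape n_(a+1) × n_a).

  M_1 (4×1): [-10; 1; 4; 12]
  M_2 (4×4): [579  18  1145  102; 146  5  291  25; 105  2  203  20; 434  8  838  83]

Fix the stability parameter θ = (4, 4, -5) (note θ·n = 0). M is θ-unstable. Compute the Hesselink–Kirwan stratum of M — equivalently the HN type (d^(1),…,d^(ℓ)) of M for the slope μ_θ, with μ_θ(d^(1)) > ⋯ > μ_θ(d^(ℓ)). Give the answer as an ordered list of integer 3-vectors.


Interval decomposition of M: I[1,3], I[2,3]^3.
HN type (ℓ=2): μ^(1)=1; μ^(2)=-1/2

((1, 1, 1); (0, 3, 3))


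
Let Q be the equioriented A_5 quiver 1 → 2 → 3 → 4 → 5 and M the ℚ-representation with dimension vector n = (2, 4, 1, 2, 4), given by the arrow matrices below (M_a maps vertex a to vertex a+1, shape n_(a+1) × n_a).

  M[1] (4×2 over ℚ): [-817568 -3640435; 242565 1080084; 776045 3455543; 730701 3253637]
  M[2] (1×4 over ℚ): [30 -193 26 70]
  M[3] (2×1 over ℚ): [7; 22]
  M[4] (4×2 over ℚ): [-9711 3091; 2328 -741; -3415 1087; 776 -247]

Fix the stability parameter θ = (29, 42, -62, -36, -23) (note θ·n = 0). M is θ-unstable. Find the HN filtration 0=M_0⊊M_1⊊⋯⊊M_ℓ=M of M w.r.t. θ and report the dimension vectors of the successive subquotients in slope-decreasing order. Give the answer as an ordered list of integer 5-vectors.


Via rank(M_{q-1}∘⋯∘M_p): M ≅ I[1,2], I[1,5], I[2,2]^2, I[4,5], I[5,5]^2.
μ_θ-semistable layers: μ^(1)=42; μ^(2)=29; μ^(3)=-10; μ^(4)=-23; μ^(5)=-36

((0, 3, 0, 0, 0); (1, 0, 0, 0, 0); (1, 1, 1, 1, 1); (0, 0, 0, 0, 3); (0, 0, 0, 1, 0))


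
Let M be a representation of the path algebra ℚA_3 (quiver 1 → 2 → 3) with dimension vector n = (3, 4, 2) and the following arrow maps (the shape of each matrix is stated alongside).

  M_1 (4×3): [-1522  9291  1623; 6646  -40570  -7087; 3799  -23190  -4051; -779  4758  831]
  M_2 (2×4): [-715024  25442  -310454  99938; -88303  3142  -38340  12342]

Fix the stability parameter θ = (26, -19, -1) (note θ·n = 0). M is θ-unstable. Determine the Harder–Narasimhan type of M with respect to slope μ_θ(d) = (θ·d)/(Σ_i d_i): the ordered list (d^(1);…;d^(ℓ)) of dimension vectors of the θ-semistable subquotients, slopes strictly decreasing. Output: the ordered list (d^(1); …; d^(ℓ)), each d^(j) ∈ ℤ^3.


Via rank(M_{q-1}∘⋯∘M_p): M ≅ I[1,2], I[1,3]^2, I[2,2].
μ_θ-semistable layers: μ^(1)=7/2; μ^(2)=2; μ^(3)=-19

((1, 1, 0); (2, 2, 2); (0, 1, 0))


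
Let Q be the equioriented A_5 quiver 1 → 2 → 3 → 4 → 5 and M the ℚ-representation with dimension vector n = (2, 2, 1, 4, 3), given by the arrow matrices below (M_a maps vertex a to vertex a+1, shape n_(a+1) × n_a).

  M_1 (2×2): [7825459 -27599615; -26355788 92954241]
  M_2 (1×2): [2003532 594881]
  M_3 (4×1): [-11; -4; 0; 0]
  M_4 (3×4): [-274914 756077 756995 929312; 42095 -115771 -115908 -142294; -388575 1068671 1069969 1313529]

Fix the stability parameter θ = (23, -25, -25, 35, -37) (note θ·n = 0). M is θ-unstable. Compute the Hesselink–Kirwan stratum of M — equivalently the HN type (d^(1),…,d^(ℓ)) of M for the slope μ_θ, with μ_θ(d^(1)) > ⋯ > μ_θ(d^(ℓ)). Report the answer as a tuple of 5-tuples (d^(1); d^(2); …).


Barcode: M ≅ I[1,2], I[1,5], I[4,4], I[4,5]^2. HN layers by μ_θ (3 steps, strictly decreasing):
  μ^(1)=35; μ^(2)=-1; μ^(3)=-9

((0, 0, 0, 1, 0); (1, 1, 0, 3, 3); (1, 1, 1, 0, 0))


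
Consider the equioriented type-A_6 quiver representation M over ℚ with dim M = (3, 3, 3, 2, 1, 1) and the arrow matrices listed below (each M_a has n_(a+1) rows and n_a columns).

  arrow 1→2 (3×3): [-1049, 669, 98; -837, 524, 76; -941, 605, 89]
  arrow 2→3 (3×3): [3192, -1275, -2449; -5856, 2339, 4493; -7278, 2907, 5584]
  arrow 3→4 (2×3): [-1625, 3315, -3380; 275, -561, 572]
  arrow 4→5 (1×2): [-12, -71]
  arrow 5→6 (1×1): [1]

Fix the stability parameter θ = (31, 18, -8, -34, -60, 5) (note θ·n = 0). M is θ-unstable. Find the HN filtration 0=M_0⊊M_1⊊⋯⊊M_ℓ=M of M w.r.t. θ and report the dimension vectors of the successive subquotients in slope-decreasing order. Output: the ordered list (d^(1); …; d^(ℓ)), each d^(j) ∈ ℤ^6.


Interval decomposition of M: I[1,2], I[1,3]^2, I[3,6], I[4,4].
HN type (ℓ=4): μ^(1)=49/2; μ^(2)=41/3; μ^(3)=5; μ^(4)=-34

((1, 1, 0, 0, 0, 0); (2, 2, 2, 0, 0, 0); (0, 0, 0, 0, 0, 1); (0, 0, 1, 2, 1, 0))


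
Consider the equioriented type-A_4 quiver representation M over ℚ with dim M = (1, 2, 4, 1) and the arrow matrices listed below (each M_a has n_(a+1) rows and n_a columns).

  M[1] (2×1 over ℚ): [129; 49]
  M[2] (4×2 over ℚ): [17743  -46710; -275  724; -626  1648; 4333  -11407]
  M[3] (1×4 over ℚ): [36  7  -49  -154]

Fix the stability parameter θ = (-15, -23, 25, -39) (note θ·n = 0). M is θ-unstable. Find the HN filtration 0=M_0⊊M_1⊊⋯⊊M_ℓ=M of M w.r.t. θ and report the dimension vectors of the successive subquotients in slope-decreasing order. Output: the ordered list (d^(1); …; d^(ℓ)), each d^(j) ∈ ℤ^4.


Barcode: M ≅ I[1,4], I[2,3], I[3,3]^2. HN layers by μ_θ (4 steps, strictly decreasing):
  μ^(1)=25; μ^(2)=-7; μ^(3)=-19; μ^(4)=-23

((0, 0, 3, 0); (0, 0, 1, 1); (1, 1, 0, 0); (0, 1, 0, 0))


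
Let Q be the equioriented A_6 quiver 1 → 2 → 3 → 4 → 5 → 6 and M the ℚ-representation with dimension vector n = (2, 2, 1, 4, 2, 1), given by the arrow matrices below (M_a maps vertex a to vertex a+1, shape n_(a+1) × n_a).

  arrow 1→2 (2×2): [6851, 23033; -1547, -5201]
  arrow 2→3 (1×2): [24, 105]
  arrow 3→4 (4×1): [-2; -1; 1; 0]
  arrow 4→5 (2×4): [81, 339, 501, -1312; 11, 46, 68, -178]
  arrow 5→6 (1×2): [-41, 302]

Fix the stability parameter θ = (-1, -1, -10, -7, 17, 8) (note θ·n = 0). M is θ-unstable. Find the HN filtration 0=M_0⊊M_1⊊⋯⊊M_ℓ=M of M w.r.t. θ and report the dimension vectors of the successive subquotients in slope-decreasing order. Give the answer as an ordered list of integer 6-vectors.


Via rank(M_{q-1}∘⋯∘M_p): M ≅ I[1,1], I[1,4], I[2,2], I[4,4], I[4,5], I[4,6].
μ_θ-semistable layers: μ^(1)=17; μ^(2)=25/2; μ^(3)=-1; μ^(4)=-19/4; μ^(5)=-7

((0, 0, 0, 0, 1, 0); (0, 0, 0, 0, 1, 1); (1, 1, 0, 0, 0, 0); (1, 1, 1, 1, 0, 0); (0, 0, 0, 3, 0, 0))


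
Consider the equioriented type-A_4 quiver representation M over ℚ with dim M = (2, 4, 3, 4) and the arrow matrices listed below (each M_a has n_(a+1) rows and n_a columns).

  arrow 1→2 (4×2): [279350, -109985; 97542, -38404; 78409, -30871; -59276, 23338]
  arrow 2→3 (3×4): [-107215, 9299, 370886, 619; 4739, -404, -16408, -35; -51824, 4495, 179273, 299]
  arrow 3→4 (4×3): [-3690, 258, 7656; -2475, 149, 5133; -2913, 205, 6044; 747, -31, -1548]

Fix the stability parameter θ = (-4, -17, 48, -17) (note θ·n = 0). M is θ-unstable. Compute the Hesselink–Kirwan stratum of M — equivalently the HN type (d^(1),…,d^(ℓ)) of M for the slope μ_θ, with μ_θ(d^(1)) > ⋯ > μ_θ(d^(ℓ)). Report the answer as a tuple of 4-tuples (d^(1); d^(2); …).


Barcode: M ≅ I[1,3], I[1,4], I[2,2], I[2,4], I[4,4]^2. HN layers by μ_θ (4 steps, strictly decreasing):
  μ^(1)=48; μ^(2)=31/2; μ^(3)=-21/2; μ^(4)=-17

((0, 0, 1, 0); (0, 0, 2, 2); (2, 2, 0, 0); (0, 2, 0, 2))


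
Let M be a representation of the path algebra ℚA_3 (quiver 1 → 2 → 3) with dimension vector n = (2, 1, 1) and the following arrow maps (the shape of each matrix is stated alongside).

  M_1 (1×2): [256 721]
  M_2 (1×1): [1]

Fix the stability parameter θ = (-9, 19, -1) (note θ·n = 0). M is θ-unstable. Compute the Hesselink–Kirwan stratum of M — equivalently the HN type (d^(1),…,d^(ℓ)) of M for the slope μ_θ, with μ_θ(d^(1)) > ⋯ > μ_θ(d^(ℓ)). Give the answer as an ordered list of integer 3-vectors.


Barcode: M ≅ I[1,1], I[1,3]. HN layers by μ_θ (2 steps, strictly decreasing):
  μ^(1)=9; μ^(2)=-9

((0, 1, 1); (2, 0, 0))


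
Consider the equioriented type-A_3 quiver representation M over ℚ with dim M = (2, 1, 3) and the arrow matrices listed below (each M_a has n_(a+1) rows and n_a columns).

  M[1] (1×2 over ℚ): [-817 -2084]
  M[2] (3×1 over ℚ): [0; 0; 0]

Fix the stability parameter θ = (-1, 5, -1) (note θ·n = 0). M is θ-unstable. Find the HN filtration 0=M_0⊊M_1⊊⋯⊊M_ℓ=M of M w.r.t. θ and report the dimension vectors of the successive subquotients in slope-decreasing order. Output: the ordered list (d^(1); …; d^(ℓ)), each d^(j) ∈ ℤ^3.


Interval decomposition of M: I[1,1], I[1,2], I[3,3]^3.
HN type (ℓ=2): μ^(1)=5; μ^(2)=-1

((0, 1, 0); (2, 0, 3))


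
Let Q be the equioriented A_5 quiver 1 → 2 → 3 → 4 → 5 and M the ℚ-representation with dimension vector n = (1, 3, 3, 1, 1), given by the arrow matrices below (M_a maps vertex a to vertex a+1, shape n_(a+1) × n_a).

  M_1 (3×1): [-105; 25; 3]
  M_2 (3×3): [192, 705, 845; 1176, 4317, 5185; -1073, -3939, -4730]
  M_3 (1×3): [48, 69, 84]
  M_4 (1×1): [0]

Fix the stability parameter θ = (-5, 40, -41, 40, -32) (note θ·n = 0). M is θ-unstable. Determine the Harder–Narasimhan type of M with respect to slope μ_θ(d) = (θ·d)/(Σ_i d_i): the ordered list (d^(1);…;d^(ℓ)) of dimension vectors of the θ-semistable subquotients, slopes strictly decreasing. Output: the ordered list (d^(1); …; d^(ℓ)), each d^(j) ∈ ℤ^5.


Interval decomposition of M: I[1,2], I[2,3], I[2,4], I[3,3], I[5,5].
HN type (ℓ=5): μ^(1)=40; μ^(2)=-1/2; μ^(3)=-5; μ^(4)=-32; μ^(5)=-41

((0, 1, 0, 1, 0); (0, 2, 2, 0, 0); (1, 0, 0, 0, 0); (0, 0, 0, 0, 1); (0, 0, 1, 0, 0))


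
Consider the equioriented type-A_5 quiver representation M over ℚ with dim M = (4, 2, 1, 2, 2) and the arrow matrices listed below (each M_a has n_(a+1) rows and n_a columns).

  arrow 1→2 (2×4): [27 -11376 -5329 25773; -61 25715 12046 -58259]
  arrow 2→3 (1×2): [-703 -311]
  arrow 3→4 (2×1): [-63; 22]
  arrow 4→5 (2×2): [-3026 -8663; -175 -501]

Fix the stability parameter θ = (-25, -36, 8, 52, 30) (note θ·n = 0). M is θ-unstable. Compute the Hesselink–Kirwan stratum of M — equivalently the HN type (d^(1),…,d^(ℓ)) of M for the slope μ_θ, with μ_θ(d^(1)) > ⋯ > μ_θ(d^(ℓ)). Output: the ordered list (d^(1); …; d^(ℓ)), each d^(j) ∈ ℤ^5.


Interval decomposition of M: I[1,1]^2, I[1,2], I[1,5], I[4,5].
HN type (ℓ=4): μ^(1)=41; μ^(2)=8; μ^(3)=-25; μ^(4)=-61/2

((0, 0, 0, 2, 2); (0, 0, 1, 0, 0); (2, 0, 0, 0, 0); (2, 2, 0, 0, 0))


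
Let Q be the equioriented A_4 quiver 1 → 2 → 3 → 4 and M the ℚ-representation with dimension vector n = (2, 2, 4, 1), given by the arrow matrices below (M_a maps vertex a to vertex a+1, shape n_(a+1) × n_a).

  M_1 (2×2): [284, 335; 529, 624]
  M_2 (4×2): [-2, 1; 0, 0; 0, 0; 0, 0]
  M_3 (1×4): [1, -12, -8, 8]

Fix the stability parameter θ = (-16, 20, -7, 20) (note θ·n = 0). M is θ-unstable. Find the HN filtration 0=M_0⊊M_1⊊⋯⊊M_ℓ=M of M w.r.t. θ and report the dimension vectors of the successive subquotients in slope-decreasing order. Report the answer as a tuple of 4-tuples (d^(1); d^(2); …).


Interval decomposition of M: I[1,2], I[1,4], I[3,3]^3.
HN type (ℓ=4): μ^(1)=20; μ^(2)=13/2; μ^(3)=-7; μ^(4)=-16

((0, 1, 0, 1); (0, 1, 1, 0); (0, 0, 3, 0); (2, 0, 0, 0))


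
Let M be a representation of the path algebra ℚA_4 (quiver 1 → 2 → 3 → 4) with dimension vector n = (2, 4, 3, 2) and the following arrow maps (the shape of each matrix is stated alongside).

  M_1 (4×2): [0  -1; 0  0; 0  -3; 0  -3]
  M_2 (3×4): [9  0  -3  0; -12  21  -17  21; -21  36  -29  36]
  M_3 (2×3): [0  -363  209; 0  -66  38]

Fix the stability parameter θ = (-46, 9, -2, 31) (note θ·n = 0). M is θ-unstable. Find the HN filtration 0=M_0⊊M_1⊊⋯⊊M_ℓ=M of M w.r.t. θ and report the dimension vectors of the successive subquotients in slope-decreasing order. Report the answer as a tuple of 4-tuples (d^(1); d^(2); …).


Interval decomposition of M: I[1,1], I[1,2], I[2,2], I[2,3], I[2,4], I[3,3], I[4,4].
HN type (ℓ=5): μ^(1)=31; μ^(2)=9; μ^(3)=7/2; μ^(4)=-2; μ^(5)=-46

((0, 0, 0, 2); (0, 2, 0, 0); (0, 2, 2, 0); (0, 0, 1, 0); (2, 0, 0, 0))
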